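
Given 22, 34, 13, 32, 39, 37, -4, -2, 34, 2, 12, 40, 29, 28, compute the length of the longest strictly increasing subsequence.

One longest increasing subsequence is -4, -2, 2, 12, 40 (positions 7,8,10,11,12), of length 5; no longer one exists.

5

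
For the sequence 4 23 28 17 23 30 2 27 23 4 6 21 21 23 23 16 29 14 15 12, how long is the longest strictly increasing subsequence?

6

Scanning left to right, the best length ending at each element is: 4→1, 23→2, 28→3, 17→2, 23→3, 30→4, 2→1, 27→4, 23→3, 4→2, 6→3, 21→4, 21→4, 23→5, 23→5, 16→4, 29→6, 14→4, 15→5, 12→4.
So the longest increasing subsequence has length 6, e.g. 2, 4, 6, 21, 23, 29.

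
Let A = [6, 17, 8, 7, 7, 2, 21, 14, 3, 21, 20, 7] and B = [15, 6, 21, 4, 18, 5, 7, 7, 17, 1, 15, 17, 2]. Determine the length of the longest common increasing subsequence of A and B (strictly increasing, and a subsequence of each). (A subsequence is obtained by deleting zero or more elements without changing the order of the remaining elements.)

2

A longest common strictly increasing subsequence is 6, 21 (length 2); it appears in order in both A and B, and no longer such subsequence exists.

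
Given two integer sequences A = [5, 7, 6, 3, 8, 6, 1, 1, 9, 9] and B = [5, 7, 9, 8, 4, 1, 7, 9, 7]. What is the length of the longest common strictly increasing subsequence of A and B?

For each value that appears in both, track the longest common increasing run ending there.
The best achievable length is 4; one witness is 5, 7, 8, 9 (A-positions 1,2,5,9, B-positions 1,2,4,8).

4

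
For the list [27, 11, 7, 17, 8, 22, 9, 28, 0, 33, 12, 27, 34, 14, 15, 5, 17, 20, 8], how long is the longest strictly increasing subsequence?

8

One longest increasing subsequence is 7, 8, 9, 12, 14, 15, 17, 20 (positions 3,5,7,11,14,15,17,18), of length 8; no longer one exists.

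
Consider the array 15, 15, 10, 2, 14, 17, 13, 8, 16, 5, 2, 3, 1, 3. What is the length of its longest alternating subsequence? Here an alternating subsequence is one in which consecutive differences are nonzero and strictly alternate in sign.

9

A longest alternating subsequence is 15, 10, 14, 13, 16, 2, 3, 1, 3 (positions 1,3,5,7,9,11,12,13,14); its 8 consecutive differences strictly alternate in sign, and length 9 is optimal.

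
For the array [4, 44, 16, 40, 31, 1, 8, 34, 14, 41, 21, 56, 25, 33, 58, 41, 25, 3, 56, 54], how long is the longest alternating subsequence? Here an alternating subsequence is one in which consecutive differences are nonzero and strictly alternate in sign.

Track the best alternating length ending on an up-step vs a down-step at each position: up/down = 1/1, 2/1, 2/3, 4/3, 4/5, 1/5, 6/5, 6/5, 6/7, 8/3, 8/9, 10/1, 10/11, 12/11, 12/1, 12/13, 10/13, 6/13, 14/13, 14/15.
The maximum over both is 15; one such subsequence is 4, 44, 16, 40, 31, 34, 14, 41, 21, 56, 25, 58, 41, 56, 54.

15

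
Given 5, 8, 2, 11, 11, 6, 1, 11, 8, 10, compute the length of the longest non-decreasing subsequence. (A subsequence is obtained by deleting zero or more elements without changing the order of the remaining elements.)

5

Let dp[i] be the longest non-decreasing subsequence ending at position i. Then dp = [1, 2, 1, 3, 4, 2, 1, 5, 3, 4].
The maximum is 5; one witness is 5, 8, 11, 11, 11 at positions 1,2,4,5,8.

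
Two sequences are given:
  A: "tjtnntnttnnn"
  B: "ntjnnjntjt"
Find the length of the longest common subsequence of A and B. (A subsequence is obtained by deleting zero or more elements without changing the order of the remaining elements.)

7

Backtracking the LCS table gives one alignment: t (A1,B2) → j (A2,B3) → n (A4,B4) → n (A5,B5) → n (A7,B7) → t (A8,B8) → t (A9,B10).
So the longest common subsequence has length 7.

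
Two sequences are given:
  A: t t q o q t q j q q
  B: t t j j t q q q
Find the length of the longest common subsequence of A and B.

A longest common subsequence is tttqqq (length 6); the LCS DP confirms no longer common subsequence exists.

6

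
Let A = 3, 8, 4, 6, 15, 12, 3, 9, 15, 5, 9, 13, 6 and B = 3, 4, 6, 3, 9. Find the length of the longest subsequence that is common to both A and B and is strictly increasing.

A longest common strictly increasing subsequence is 3, 4, 6, 9 (length 4); it appears in order in both A and B, and no longer such subsequence exists.

4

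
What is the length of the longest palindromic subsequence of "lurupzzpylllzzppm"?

One longest palindromic subsequence is pzzlllzzp (positions 5,6,7,10,11,12,13,14,16); it reads the same forward and backward, and the interval DP gives dp[1][17] = 9.

9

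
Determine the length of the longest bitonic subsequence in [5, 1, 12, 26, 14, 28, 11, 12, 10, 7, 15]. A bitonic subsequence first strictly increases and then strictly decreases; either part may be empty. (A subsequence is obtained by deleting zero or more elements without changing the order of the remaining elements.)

7

Let inc[i] be the LIS ending at i and dec[i] the longest strictly decreasing subsequence starting at i. inc = [1, 1, 2, 3, 3, 4, 2, 3, 2, 2, 4], dec = [2, 1, 4, 5, 4, 4, 3, 3, 2, 1, 1].
max_i inc[i]+dec[i]−1 = 7, with one witness 5, 12, 26, 14, 12, 10, 7.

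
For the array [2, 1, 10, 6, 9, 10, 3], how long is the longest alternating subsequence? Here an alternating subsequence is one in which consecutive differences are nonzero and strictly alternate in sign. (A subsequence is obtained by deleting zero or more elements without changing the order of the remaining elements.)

A longest alternating subsequence is 2, 1, 10, 6, 9, 3 (positions 1,2,3,4,5,7); its 5 consecutive differences strictly alternate in sign, and length 6 is optimal.

6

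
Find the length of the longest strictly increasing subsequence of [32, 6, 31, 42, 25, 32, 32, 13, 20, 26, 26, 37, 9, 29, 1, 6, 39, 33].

6

Let dp[i] be the longest increasing subsequence ending at position i. Then dp = [1, 1, 2, 3, 2, 3, 3, 2, 3, 4, 4, 5, 2, 5, 1, 2, 6, 6].
The maximum is 6; one witness is 6, 13, 20, 26, 37, 39 at positions 2,8,9,10,12,17.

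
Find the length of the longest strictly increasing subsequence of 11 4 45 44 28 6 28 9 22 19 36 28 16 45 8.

6

Scanning left to right, the best length ending at each element is: 11→1, 4→1, 45→2, 44→2, 28→2, 6→2, 28→3, 9→3, 22→4, 19→4, 36→5, 28→5, 16→4, 45→6, 8→3.
So the longest increasing subsequence has length 6, e.g. 4, 6, 9, 22, 36, 45.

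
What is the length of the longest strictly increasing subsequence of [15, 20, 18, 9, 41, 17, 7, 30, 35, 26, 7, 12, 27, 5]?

Let dp[i] be the longest increasing subsequence ending at position i. Then dp = [1, 2, 2, 1, 3, 2, 1, 3, 4, 3, 1, 2, 4, 1].
The maximum is 4; one witness is 15, 20, 30, 35 at positions 1,2,8,9.

4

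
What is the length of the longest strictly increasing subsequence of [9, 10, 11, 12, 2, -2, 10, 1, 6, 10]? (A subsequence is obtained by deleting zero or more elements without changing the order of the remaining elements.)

4

Scanning left to right, the best length ending at each element is: 9→1, 10→2, 11→3, 12→4, 2→1, -2→1, 10→2, 1→2, 6→3, 10→4.
So the longest increasing subsequence has length 4, e.g. 9, 10, 11, 12.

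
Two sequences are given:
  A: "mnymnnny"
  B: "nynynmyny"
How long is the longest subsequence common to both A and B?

6

A longest common subsequence is nynnny (length 6); the LCS DP confirms no longer common subsequence exists.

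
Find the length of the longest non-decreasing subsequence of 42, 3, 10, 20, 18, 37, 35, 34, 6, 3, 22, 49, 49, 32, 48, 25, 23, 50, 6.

7

Scanning left to right, the best length ending at each element is: 42→1, 3→1, 10→2, 20→3, 18→3, 37→4, 35→4, 34→4, 6→2, 3→2, 22→4, 49→5, 49→6, 32→5, 48→6, 25→5, 23→5, 50→7, 6→3.
So the longest non-decreasing subsequence has length 7, e.g. 3, 10, 20, 37, 49, 49, 50.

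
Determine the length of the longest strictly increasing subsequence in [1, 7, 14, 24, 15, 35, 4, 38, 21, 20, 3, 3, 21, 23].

Let dp[i] be the longest increasing subsequence ending at position i. Then dp = [1, 2, 3, 4, 4, 5, 2, 6, 5, 5, 2, 2, 6, 7].
The maximum is 7; one witness is 1, 7, 14, 15, 20, 21, 23 at positions 1,2,3,5,10,13,14.

7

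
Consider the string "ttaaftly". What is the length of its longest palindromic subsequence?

Using dp[i][j] = 2 + dp[i+1][j−1] if the ends match, else max(dp[i+1][j], dp[i][j−1]):
dp[1][8] = 4. A witness is taat at positions 2,3,4,6.

4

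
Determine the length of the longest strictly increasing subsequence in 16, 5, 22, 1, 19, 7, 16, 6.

Let dp[i] be the longest increasing subsequence ending at position i. Then dp = [1, 1, 2, 1, 2, 2, 3, 2].
The maximum is 3; one witness is 5, 7, 16 at positions 2,6,7.

3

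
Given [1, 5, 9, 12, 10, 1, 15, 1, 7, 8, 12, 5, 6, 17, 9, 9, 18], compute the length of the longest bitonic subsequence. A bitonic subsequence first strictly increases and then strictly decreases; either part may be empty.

7

Let inc[i] be the LIS ending at i and dec[i] the longest strictly decreasing subsequence starting at i. inc = [1, 2, 3, 4, 4, 1, 5, 1, 3, 4, 5, 2, 3, 6, 5, 5, 7], dec = [1, 2, 3, 4, 3, 1, 3, 1, 2, 2, 2, 1, 1, 2, 1, 1, 1].
max_i inc[i]+dec[i]−1 = 7, with one witness 1, 5, 9, 12, 10, 8, 6.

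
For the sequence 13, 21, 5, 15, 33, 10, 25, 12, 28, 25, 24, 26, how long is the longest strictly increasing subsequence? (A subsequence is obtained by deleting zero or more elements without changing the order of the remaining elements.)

5

Let dp[i] be the longest increasing subsequence ending at position i. Then dp = [1, 2, 1, 2, 3, 2, 3, 3, 4, 4, 4, 5].
The maximum is 5; one witness is 5, 10, 12, 25, 26 at positions 3,6,8,10,12.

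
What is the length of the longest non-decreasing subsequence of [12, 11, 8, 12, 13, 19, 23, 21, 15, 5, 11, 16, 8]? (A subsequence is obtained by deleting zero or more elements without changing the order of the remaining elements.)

Scanning left to right, the best length ending at each element is: 12→1, 11→1, 8→1, 12→2, 13→3, 19→4, 23→5, 21→5, 15→4, 5→1, 11→2, 16→5, 8→2.
So the longest non-decreasing subsequence has length 5, e.g. 12, 12, 13, 19, 23.

5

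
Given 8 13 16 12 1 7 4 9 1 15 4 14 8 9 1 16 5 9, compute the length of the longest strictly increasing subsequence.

5

Let dp[i] be the longest increasing subsequence ending at position i. Then dp = [1, 2, 3, 2, 1, 2, 2, 3, 1, 4, 2, 4, 3, 4, 1, 5, 3, 4].
The maximum is 5; one witness is 1, 7, 9, 15, 16 at positions 5,6,8,10,16.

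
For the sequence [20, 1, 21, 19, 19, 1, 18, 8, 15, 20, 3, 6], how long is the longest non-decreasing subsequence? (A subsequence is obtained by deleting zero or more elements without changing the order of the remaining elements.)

Scanning left to right, the best length ending at each element is: 20→1, 1→1, 21→2, 19→2, 19→3, 1→2, 18→3, 8→3, 15→4, 20→5, 3→3, 6→4.
So the longest non-decreasing subsequence has length 5, e.g. 1, 1, 8, 15, 20.

5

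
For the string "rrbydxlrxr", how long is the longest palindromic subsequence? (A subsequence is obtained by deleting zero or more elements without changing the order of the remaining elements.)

5

One longest palindromic subsequence is rxrxr (positions 1,6,8,9,10); it reads the same forward and backward, and the interval DP gives dp[1][10] = 5.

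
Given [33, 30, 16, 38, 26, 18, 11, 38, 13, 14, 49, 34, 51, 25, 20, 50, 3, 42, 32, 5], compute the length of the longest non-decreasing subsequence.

5

One longest non-decreasing subsequence is 33, 38, 38, 49, 51 (positions 1,4,8,11,13), of length 5; no longer one exists.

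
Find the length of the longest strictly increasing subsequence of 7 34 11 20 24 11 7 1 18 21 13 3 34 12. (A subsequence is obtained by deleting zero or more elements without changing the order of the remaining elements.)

5

Scanning left to right, the best length ending at each element is: 7→1, 34→2, 11→2, 20→3, 24→4, 11→2, 7→1, 1→1, 18→3, 21→4, 13→3, 3→2, 34→5, 12→3.
So the longest increasing subsequence has length 5, e.g. 7, 11, 20, 24, 34.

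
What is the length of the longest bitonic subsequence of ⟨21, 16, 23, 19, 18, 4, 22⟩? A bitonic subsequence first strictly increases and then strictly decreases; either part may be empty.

5

Let inc[i] be the LIS ending at i and dec[i] the longest strictly decreasing subsequence starting at i. inc = [1, 1, 2, 2, 2, 1, 3], dec = [4, 2, 4, 3, 2, 1, 1].
max_i inc[i]+dec[i]−1 = 5, with one witness 21, 23, 19, 18, 4.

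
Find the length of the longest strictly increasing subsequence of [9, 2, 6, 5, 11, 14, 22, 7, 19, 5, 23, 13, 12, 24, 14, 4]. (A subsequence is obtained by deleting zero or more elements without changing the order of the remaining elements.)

One longest increasing subsequence is 2, 6, 11, 14, 22, 23, 24 (positions 2,3,5,6,7,11,14), of length 7; no longer one exists.

7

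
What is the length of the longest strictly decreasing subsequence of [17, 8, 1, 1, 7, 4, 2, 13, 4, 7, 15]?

5

One longest decreasing subsequence is 17, 8, 7, 4, 2 (positions 1,2,5,6,7), of length 5; no longer one exists.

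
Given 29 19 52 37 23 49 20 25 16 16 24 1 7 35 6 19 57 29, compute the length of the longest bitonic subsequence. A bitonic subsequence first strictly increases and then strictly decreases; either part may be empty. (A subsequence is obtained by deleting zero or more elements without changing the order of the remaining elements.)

8

One longest bitonic subsequence is 29, 52, 37, 23, 20, 16, 7, 6 (positions 1,3,4,5,7,10,13,15): it rises to 52 then falls. Length 8 is optimal.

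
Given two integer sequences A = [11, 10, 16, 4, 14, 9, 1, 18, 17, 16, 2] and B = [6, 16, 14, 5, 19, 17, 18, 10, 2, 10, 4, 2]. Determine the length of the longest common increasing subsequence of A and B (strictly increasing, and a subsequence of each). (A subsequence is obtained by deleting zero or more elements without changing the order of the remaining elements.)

2

For each value that appears in both, track the longest common increasing run ending there.
The best achievable length is 2; one witness is 16, 17 (A-positions 3,9, B-positions 2,6).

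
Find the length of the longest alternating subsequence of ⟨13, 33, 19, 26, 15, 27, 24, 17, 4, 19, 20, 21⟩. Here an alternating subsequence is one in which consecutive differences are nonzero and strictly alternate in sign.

A longest alternating subsequence is 13, 33, 19, 26, 15, 27, 17, 19 (positions 1,2,3,4,5,6,8,10); its 7 consecutive differences strictly alternate in sign, and length 8 is optimal.

8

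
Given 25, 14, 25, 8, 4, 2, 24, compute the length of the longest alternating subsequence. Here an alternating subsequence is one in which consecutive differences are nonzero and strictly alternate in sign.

A longest alternating subsequence is 25, 14, 25, 8, 24 (positions 1,2,3,4,7); its 4 consecutive differences strictly alternate in sign, and length 5 is optimal.

5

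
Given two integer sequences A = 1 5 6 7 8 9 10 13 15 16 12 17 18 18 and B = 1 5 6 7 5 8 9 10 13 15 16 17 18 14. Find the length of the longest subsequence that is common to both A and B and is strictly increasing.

12

For each value that appears in both, track the longest common increasing run ending there.
The best achievable length is 12; one witness is 1, 5, 6, 7, 8, 9, 10, 13, 15, 16, 17, 18 (A-positions 1,2,3,4,5,6,7,8,9,10,12,13, B-positions 1,2,3,4,6,7,8,9,10,11,12,13).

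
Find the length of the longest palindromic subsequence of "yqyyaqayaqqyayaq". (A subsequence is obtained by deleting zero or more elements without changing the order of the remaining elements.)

One longest palindromic subsequence is qyaqayaqayq (positions 2,4,5,6,7,8,9,11,13,14,16); it reads the same forward and backward, and the interval DP gives dp[1][16] = 11.

11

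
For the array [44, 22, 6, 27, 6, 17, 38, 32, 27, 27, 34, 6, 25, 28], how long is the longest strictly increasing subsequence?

Let dp[i] be the longest increasing subsequence ending at position i. Then dp = [1, 1, 1, 2, 1, 2, 3, 3, 3, 3, 4, 1, 3, 4].
The maximum is 4; one witness is 22, 27, 32, 34 at positions 2,4,8,11.

4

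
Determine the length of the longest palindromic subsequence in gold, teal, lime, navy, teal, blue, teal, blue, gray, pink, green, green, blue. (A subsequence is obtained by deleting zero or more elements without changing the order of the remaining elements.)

4

One longest palindromic subsequence is blue green green blue (positions 6,11,12,13); it reads the same forward and backward, and the interval DP gives dp[1][13] = 4.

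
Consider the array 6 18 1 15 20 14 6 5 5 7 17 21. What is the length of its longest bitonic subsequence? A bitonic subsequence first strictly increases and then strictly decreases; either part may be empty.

6

Let inc[i] be the LIS ending at i and dec[i] the longest strictly decreasing subsequence starting at i. inc = [1, 2, 1, 2, 3, 2, 2, 2, 2, 3, 4, 5], dec = [2, 5, 1, 4, 4, 3, 2, 1, 1, 1, 1, 1].
max_i inc[i]+dec[i]−1 = 6, with one witness 6, 18, 15, 14, 6, 5.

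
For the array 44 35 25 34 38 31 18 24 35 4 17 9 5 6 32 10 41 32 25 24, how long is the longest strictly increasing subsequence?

5

Let dp[i] be the longest increasing subsequence ending at position i. Then dp = [1, 1, 1, 2, 3, 2, 1, 2, 3, 1, 2, 2, 2, 3, 4, 4, 5, 5, 5, 5].
The maximum is 5; one witness is 4, 5, 6, 32, 41 at positions 10,13,14,15,17.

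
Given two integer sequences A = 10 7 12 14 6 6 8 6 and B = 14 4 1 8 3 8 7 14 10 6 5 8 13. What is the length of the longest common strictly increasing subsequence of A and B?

For each value that appears in both, track the longest common increasing run ending there.
The best achievable length is 2; one witness is 7, 14 (A-positions 2,4, B-positions 7,8).

2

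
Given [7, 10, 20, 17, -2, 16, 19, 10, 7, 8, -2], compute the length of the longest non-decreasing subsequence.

4

One longest non-decreasing subsequence is 7, 10, 17, 19 (positions 1,2,4,7), of length 4; no longer one exists.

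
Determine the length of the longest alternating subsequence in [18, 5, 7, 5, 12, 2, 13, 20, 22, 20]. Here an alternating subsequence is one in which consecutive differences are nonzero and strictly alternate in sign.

8

Track the best alternating length ending on an up-step vs a down-step at each position: up/down = 1/1, 1/2, 3/2, 1/4, 5/2, 1/6, 7/2, 7/1, 7/1, 7/8.
The maximum over both is 8; one such subsequence is 18, 5, 7, 5, 12, 2, 22, 20.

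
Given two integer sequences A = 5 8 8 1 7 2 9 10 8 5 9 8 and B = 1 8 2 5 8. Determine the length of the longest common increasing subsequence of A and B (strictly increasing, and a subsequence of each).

For each value that appears in both, track the longest common increasing run ending there.
The best achievable length is 4; one witness is 1, 2, 5, 8 (A-positions 4,6,10,12, B-positions 1,3,4,5).

4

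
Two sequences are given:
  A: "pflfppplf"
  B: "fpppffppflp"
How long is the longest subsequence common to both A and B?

Backtracking the LCS table gives one alignment: p (A1,B4) → f (A2,B5) → f (A4,B6) → p (A5,B7) → p (A6,B8) → p (A7,B11).
So the longest common subsequence has length 6.

6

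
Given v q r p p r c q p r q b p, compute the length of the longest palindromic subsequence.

Using dp[i][j] = 2 + dp[i+1][j−1] if the ends match, else max(dp[i+1][j], dp[i][j−1]):
dp[1][13] = 7. A witness is qrpqprq at positions 2,3,4,8,9,10,11.

7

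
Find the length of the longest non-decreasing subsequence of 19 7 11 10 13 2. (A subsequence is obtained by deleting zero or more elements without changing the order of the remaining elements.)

Let dp[i] be the longest non-decreasing subsequence ending at position i. Then dp = [1, 1, 2, 2, 3, 1].
The maximum is 3; one witness is 7, 11, 13 at positions 2,3,5.

3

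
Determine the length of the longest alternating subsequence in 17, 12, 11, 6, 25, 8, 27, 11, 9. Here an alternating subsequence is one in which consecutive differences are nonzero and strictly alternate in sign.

Track the best alternating length ending on an up-step vs a down-step at each position: up/down = 1/1, 1/2, 1/2, 1/2, 3/1, 3/4, 5/1, 5/6, 5/6.
The maximum over both is 6; one such subsequence is 17, 12, 25, 8, 27, 11.

6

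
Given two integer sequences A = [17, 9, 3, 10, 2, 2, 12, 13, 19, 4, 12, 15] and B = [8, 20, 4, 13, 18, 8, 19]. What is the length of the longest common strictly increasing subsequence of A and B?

2

For each value that appears in both, track the longest common increasing run ending there.
The best achievable length is 2; one witness is 13, 19 (A-positions 8,9, B-positions 4,7).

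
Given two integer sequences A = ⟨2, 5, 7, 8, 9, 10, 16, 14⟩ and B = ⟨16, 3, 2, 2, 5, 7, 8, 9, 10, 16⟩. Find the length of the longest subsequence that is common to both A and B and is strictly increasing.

7

For each value that appears in both, track the longest common increasing run ending there.
The best achievable length is 7; one witness is 2, 5, 7, 8, 9, 10, 16 (A-positions 1,2,3,4,5,6,7, B-positions 3,5,6,7,8,9,10).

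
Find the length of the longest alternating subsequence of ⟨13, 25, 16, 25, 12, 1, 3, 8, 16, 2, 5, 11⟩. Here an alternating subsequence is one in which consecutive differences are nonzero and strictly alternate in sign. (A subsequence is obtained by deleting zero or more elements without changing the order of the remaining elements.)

A longest alternating subsequence is 13, 25, 16, 25, 1, 3, 2, 5 (positions 1,2,3,4,6,7,10,11); its 7 consecutive differences strictly alternate in sign, and length 8 is optimal.

8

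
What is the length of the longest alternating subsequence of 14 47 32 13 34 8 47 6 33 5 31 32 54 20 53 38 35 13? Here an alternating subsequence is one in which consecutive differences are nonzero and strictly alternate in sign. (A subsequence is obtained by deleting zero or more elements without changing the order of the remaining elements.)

A longest alternating subsequence is 14, 47, 32, 34, 8, 47, 6, 33, 5, 31, 20, 53, 38 (positions 1,2,3,5,6,7,8,9,10,11,14,15,16); its 12 consecutive differences strictly alternate in sign, and length 13 is optimal.

13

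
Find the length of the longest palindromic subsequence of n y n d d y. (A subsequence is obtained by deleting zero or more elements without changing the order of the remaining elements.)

Using dp[i][j] = 2 + dp[i+1][j−1] if the ends match, else max(dp[i+1][j], dp[i][j−1]):
dp[1][6] = 4. A witness is yddy at positions 2,4,5,6.

4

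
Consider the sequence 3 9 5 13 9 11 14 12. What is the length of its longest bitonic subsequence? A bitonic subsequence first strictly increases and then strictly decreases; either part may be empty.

6

Let inc[i] be the LIS ending at i and dec[i] the longest strictly decreasing subsequence starting at i. inc = [1, 2, 2, 3, 3, 4, 5, 5], dec = [1, 2, 1, 2, 1, 1, 2, 1].
max_i inc[i]+dec[i]−1 = 6, with one witness 3, 5, 9, 11, 14, 12.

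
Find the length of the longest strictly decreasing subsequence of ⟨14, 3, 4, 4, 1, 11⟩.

3

Let dp[i] be the longest decreasing subsequence ending at position i. Then dp = [1, 2, 2, 2, 3, 2].
The maximum is 3; one witness is 14, 3, 1 at positions 1,2,5.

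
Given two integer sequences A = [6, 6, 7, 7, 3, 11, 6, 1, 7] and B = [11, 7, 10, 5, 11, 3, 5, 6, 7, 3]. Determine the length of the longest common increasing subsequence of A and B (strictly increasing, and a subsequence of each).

A longest common strictly increasing subsequence is 3, 6, 7 (length 3); it appears in order in both A and B, and no longer such subsequence exists.

3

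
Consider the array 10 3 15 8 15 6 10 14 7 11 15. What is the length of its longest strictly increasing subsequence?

5

One longest increasing subsequence is 3, 8, 10, 14, 15 (positions 2,4,7,8,11), of length 5; no longer one exists.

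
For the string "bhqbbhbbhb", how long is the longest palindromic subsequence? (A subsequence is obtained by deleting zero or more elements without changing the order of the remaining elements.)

9

One longest palindromic subsequence is bhbbhbbhb (positions 1,2,4,5,6,7,8,9,10); it reads the same forward and backward, and the interval DP gives dp[1][10] = 9.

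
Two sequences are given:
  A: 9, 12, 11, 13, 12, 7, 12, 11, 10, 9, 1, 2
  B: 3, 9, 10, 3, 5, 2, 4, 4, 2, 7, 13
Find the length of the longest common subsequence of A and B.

3

A longest common subsequence is 9, 10, 2 (length 3); the LCS DP confirms no longer common subsequence exists.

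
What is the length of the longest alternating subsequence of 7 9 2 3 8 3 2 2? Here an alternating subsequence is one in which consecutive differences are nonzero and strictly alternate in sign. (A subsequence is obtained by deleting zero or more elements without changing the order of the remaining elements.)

5

Track the best alternating length ending on an up-step vs a down-step at each position: up/down = 1/1, 2/1, 1/3, 4/3, 4/3, 4/5, 1/5, 1/5.
The maximum over both is 5; one such subsequence is 7, 9, 2, 8, 3.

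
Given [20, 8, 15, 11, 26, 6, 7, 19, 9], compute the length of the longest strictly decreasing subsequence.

Scanning left to right, the best length ending at each element is: 20→1, 8→2, 15→2, 11→3, 26→1, 6→4, 7→4, 19→2, 9→4.
So the longest decreasing subsequence has length 4, e.g. 20, 15, 11, 6.

4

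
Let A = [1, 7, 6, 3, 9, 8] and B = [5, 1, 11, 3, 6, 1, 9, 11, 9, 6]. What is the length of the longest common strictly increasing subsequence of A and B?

3

For each value that appears in both, track the longest common increasing run ending there.
The best achievable length is 3; one witness is 1, 3, 9 (A-positions 1,4,5, B-positions 2,4,7).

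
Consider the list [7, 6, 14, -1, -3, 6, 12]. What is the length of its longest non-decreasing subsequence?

One longest non-decreasing subsequence is 6, 6, 12 (positions 2,6,7), of length 3; no longer one exists.

3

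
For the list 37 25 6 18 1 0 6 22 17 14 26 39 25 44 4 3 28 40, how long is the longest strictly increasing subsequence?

6

Let dp[i] be the longest increasing subsequence ending at position i. Then dp = [1, 1, 1, 2, 1, 1, 2, 3, 3, 3, 4, 5, 4, 6, 2, 2, 5, 6].
The maximum is 6; one witness is 6, 18, 22, 26, 39, 44 at positions 3,4,8,11,12,14.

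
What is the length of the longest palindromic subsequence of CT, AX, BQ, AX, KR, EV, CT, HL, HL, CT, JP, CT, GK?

6

Using dp[i][j] = 2 + dp[i+1][j−1] if the ends match, else max(dp[i+1][j], dp[i][j−1]):
dp[1][13] = 6. A witness is CT CT HL HL CT CT at positions 1,7,8,9,10,12.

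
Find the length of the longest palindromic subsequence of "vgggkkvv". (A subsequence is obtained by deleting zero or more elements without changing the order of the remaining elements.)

Using dp[i][j] = 2 + dp[i+1][j−1] if the ends match, else max(dp[i+1][j], dp[i][j−1]):
dp[1][8] = 5. A witness is vgggv at positions 1,2,3,4,8.

5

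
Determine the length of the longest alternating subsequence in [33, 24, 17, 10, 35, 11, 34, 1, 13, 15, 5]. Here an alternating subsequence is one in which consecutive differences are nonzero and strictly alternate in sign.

Track the best alternating length ending on an up-step vs a down-step at each position: up/down = 1/1, 1/2, 1/2, 1/2, 3/1, 3/4, 5/4, 1/6, 7/6, 7/6, 7/8.
The maximum over both is 8; one such subsequence is 33, 24, 35, 11, 34, 1, 13, 5.

8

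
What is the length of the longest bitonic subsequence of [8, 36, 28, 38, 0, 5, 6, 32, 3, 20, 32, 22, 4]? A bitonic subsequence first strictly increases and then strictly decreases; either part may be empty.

Let inc[i] be the LIS ending at i and dec[i] the longest strictly decreasing subsequence starting at i. inc = [1, 2, 2, 3, 1, 2, 3, 4, 2, 4, 5, 5, 3], dec = [3, 4, 3, 4, 1, 2, 2, 3, 1, 2, 3, 2, 1].
max_i inc[i]+dec[i]−1 = 7, with one witness 0, 5, 6, 20, 32, 22, 4.

7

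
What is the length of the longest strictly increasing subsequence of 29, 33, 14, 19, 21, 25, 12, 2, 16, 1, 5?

Scanning left to right, the best length ending at each element is: 29→1, 33→2, 14→1, 19→2, 21→3, 25→4, 12→1, 2→1, 16→2, 1→1, 5→2.
So the longest increasing subsequence has length 4, e.g. 14, 19, 21, 25.

4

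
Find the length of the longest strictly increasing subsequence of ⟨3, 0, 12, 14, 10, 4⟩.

3

Let dp[i] be the longest increasing subsequence ending at position i. Then dp = [1, 1, 2, 3, 2, 2].
The maximum is 3; one witness is 3, 12, 14 at positions 1,3,4.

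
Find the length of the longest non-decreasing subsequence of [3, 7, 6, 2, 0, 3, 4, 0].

One longest non-decreasing subsequence is 3, 3, 4 (positions 1,6,7), of length 3; no longer one exists.

3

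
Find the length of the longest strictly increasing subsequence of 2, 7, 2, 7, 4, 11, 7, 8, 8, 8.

4

Scanning left to right, the best length ending at each element is: 2→1, 7→2, 2→1, 7→2, 4→2, 11→3, 7→3, 8→4, 8→4, 8→4.
So the longest increasing subsequence has length 4, e.g. 2, 4, 7, 8.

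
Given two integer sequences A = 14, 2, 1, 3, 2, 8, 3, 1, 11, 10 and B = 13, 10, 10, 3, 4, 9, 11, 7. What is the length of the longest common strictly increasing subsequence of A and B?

2

For each value that appears in both, track the longest common increasing run ending there.
The best achievable length is 2; one witness is 3, 11 (A-positions 4,9, B-positions 4,7).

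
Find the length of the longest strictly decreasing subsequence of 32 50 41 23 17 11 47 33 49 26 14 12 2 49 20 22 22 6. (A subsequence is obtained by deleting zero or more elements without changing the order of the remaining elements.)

7

Let dp[i] be the longest decreasing subsequence ending at position i. Then dp = [1, 1, 2, 3, 4, 5, 2, 3, 2, 4, 5, 6, 7, 2, 5, 5, 5, 7].
The maximum is 7; one witness is 50, 41, 23, 17, 14, 12, 2 at positions 2,3,4,5,11,12,13.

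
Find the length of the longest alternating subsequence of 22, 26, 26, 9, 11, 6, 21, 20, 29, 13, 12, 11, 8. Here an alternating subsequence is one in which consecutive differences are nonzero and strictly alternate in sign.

9

A longest alternating subsequence is 22, 26, 9, 11, 6, 21, 20, 29, 13 (positions 1,2,4,5,6,7,8,9,10); its 8 consecutive differences strictly alternate in sign, and length 9 is optimal.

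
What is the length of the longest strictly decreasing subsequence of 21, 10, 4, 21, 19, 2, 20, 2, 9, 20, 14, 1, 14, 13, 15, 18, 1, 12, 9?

6

Let dp[i] be the longest decreasing subsequence ending at position i. Then dp = [1, 2, 3, 1, 2, 4, 2, 4, 3, 2, 3, 5, 3, 4, 3, 3, 5, 5, 6].
The maximum is 6; one witness is 21, 19, 14, 13, 12, 9 at positions 1,5,11,14,18,19.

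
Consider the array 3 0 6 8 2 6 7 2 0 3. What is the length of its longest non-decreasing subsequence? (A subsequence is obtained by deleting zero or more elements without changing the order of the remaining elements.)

Let dp[i] be the longest non-decreasing subsequence ending at position i. Then dp = [1, 1, 2, 3, 2, 3, 4, 3, 2, 4].
The maximum is 4; one witness is 3, 6, 6, 7 at positions 1,3,6,7.

4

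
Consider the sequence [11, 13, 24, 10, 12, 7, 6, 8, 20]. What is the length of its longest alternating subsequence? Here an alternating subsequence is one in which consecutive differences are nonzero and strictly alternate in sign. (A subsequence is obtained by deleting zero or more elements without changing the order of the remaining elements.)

6

A longest alternating subsequence is 11, 13, 10, 12, 7, 8 (positions 1,2,4,5,6,8); its 5 consecutive differences strictly alternate in sign, and length 6 is optimal.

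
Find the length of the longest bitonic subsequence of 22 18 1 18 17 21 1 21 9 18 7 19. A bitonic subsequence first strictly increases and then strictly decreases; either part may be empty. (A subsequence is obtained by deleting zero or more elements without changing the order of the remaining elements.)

5

Let inc[i] be the LIS ending at i and dec[i] the longest strictly decreasing subsequence starting at i. inc = [1, 1, 1, 2, 2, 3, 1, 3, 2, 3, 2, 4], dec = [5, 4, 1, 4, 3, 3, 1, 3, 2, 2, 1, 1].
max_i inc[i]+dec[i]−1 = 5, with one witness 22, 18, 17, 9, 7.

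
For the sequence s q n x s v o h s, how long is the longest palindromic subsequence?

3

One longest palindromic subsequence is shs (positions 1,8,9); it reads the same forward and backward, and the interval DP gives dp[1][9] = 3.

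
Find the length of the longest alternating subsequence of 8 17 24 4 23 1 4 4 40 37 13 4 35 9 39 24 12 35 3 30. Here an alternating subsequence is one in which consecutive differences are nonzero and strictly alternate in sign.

14

Track the best alternating length ending on an up-step vs a down-step at each position: up/down = 1/1, 2/1, 2/1, 1/3, 4/3, 1/5, 6/5, 6/5, 6/1, 6/7, 6/7, 6/7, 8/7, 8/9, 10/7, 10/11, 10/11, 12/11, 6/13, 14/13.
The maximum over both is 14; one such subsequence is 8, 17, 4, 23, 1, 40, 13, 35, 9, 39, 24, 35, 3, 30.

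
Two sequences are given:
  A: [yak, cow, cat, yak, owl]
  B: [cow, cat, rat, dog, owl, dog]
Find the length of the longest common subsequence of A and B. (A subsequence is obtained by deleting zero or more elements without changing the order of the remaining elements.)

A longest common subsequence is cow, cat, owl (length 3); the LCS DP confirms no longer common subsequence exists.

3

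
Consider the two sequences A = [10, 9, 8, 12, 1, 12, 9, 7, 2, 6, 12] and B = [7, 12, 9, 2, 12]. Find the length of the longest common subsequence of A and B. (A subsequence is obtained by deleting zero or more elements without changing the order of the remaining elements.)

4

Backtracking the LCS table gives one alignment: 12 (A6,B2) → 9 (A7,B3) → 2 (A9,B4) → 12 (A11,B5).
So the longest common subsequence has length 4.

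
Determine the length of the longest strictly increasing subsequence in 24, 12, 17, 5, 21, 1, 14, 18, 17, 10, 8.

3

One longest increasing subsequence is 12, 17, 21 (positions 2,3,5), of length 3; no longer one exists.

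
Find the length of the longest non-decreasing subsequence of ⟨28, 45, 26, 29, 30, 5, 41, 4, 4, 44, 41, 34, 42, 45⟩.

7

Scanning left to right, the best length ending at each element is: 28→1, 45→2, 26→1, 29→2, 30→3, 5→1, 41→4, 4→1, 4→2, 44→5, 41→5, 34→4, 42→6, 45→7.
So the longest non-decreasing subsequence has length 7, e.g. 28, 29, 30, 41, 41, 42, 45.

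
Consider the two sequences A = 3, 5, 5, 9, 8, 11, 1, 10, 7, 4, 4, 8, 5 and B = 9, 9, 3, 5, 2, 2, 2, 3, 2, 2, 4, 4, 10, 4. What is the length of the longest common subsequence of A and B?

4

A longest common subsequence is 3, 5, 10, 4 (length 4); the LCS DP confirms no longer common subsequence exists.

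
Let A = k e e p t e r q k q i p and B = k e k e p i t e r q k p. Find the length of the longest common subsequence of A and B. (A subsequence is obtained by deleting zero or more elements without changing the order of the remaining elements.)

Backtracking the LCS table gives one alignment: k (A1,B1) → e (A2,B2) → e (A3,B4) → p (A4,B5) → t (A5,B7) → e (A6,B8) → r (A7,B9) → q (A8,B10) → k (A9,B11) → p (A12,B12).
So the longest common subsequence has length 10.

10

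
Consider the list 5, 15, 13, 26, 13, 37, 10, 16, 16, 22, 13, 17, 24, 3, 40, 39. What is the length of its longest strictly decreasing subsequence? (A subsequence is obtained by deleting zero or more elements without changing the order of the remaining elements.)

4

Let dp[i] be the longest decreasing subsequence ending at position i. Then dp = [1, 1, 2, 1, 2, 1, 3, 2, 2, 2, 3, 3, 2, 4, 1, 2].
The maximum is 4; one witness is 15, 13, 10, 3 at positions 2,3,7,14.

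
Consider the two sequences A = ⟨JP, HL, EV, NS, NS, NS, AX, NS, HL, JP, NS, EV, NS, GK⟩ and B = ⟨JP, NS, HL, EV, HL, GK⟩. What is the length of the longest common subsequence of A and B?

A longest common subsequence is JP, HL, EV, HL, GK (length 5); the LCS DP confirms no longer common subsequence exists.

5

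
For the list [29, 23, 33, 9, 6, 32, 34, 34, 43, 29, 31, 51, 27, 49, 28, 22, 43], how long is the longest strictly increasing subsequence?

Let dp[i] be the longest increasing subsequence ending at position i. Then dp = [1, 1, 2, 1, 1, 2, 3, 3, 4, 2, 3, 5, 2, 5, 3, 2, 4].
The maximum is 5; one witness is 29, 33, 34, 43, 51 at positions 1,3,7,9,12.

5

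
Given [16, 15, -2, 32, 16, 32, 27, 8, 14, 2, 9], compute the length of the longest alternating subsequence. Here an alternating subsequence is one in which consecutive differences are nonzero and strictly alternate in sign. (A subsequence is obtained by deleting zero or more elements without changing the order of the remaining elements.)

A longest alternating subsequence is 16, 15, 32, 16, 32, 8, 14, 2, 9 (positions 1,2,4,5,6,8,9,10,11); its 8 consecutive differences strictly alternate in sign, and length 9 is optimal.

9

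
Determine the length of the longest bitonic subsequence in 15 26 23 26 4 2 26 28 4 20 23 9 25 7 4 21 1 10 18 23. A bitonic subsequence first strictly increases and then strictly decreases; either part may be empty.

9

One longest bitonic subsequence is 15, 23, 26, 28, 23, 9, 7, 4, 1 (positions 1,3,4,8,11,12,14,15,17): it rises to 28 then falls. Length 9 is optimal.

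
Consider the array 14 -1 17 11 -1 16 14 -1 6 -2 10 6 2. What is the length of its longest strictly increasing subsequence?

Let dp[i] be the longest increasing subsequence ending at position i. Then dp = [1, 1, 2, 2, 1, 3, 3, 1, 2, 1, 3, 2, 2].
The maximum is 3; one witness is -1, 11, 16 at positions 2,4,6.

3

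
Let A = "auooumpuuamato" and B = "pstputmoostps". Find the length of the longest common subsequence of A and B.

Backtracking the LCS table gives one alignment: u (A2,B5) → o (A3,B8) → o (A4,B9) → p (A7,B12).
So the longest common subsequence has length 4.

4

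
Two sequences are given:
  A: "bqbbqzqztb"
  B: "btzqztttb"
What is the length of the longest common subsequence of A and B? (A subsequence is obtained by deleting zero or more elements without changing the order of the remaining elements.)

A longest common subsequence is bzqztb (length 6); the LCS DP confirms no longer common subsequence exists.

6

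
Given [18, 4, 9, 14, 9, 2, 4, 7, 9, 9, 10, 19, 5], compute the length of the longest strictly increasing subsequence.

6

Scanning left to right, the best length ending at each element is: 18→1, 4→1, 9→2, 14→3, 9→2, 2→1, 4→2, 7→3, 9→4, 9→4, 10→5, 19→6, 5→3.
So the longest increasing subsequence has length 6, e.g. 2, 4, 7, 9, 10, 19.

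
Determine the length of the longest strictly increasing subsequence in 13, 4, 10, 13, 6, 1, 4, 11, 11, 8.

3

One longest increasing subsequence is 4, 10, 13 (positions 2,3,4), of length 3; no longer one exists.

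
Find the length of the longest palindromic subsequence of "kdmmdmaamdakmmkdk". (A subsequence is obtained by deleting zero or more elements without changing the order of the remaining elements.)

One longest palindromic subsequence is kdmmdmaamdmmdk (positions 1,2,3,4,5,6,7,8,9,10,13,14,16,17); it reads the same forward and backward, and the interval DP gives dp[1][17] = 14.

14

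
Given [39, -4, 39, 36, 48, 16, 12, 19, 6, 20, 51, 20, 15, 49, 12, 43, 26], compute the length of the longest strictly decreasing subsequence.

5

Scanning left to right, the best length ending at each element is: 39→1, -4→2, 39→1, 36→2, 48→1, 16→3, 12→4, 19→3, 6→5, 20→3, 51→1, 20→3, 15→4, 49→2, 12→5, 43→3, 26→4.
So the longest decreasing subsequence has length 5, e.g. 39, 36, 16, 12, 6.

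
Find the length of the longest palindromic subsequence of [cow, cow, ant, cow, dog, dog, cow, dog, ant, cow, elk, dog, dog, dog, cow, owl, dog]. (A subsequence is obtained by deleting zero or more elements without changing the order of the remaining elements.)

10

One longest palindromic subsequence is cow cow ant cow dog dog cow ant cow cow (positions 1,2,3,4,5,6,7,9,10,15); it reads the same forward and backward, and the interval DP gives dp[1][17] = 10.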